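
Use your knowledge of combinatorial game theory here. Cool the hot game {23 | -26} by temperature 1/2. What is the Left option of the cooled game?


Original game: {23 | -26} (a switch {a | b} with a > b).
Cooling by t (for t below the temperature (a - b)/2 = 49/2) taxes each move by t: {a | b} cooled by t is {a - t | b + t}.
Cooling amount: t = 1/2
Cooled Left option: 23 - 1/2 = 45/2
Cooled Right option: -26 + 1/2 = -51/2
Cooled game: {45/2 | -51/2}
Left option = 45/2

45/2


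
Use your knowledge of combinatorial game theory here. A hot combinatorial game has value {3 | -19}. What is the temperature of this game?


The game is {3 | -19}, a switch {a | b} with numbers a > b.
Cooling {a | b} by t gives {a - t | b + t}, which stops being hot when a - t = b + t, i.e. at t = (a - b)/2. So the temperature of a switch is (a - b)/2.
Temperature = (Left option - Right option) / 2
= (3 - (-19)) / 2
= 22 / 2
= 11

11


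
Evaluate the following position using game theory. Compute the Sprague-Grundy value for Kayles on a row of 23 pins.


Kayles: a move removes 1 or 2 adjacent pins from a contiguous row.
Removing pins from a row of k leaves two independent rows (a, b) with a + b = k - 1 (one pin) or a + b = k - 2 (two pins); an end removal gives a = 0.
By Sprague-Grundy, G(k) = mex{ G(a) XOR G(b) } over all these splits. G(0) = 0.
G(1): splits (0,0):0^0=0 -> mex({0}) = 1
G(2): splits (0,1):0^1=1 (0,0):0^0=0 -> mex({0, 1}) = 2
G(3): splits (0,2):0^2=2 (1,1):1^1=0 (0,1):0^1=1 -> mex({0, 1, 2}) = 3
G(4): splits (0,3):0^3=3 (1,2):1^2=3 (0,2):0^2=2 (1,1):1^1=0 -> mex({0, 2, 3}) = 1
G(5): splits (0,4):0^1=1 (1,3):1^3=2 (2,2):2^2=0 (0,3):0^3=3 (1,2):1^2=3 -> mex({0, 1, 2, 3}) = 4
G(6) = mex({0, 1, 2, 4}) = 3
G(7) = mex({0, 1, 3, 4, 5}) = 2
G(8) = mex({0, 2, 3, 5, 6}) = 1
G(9) = mex({0, 1, 2, 3, 6, 7}) = 4
G(10) = mex({0, 1, 3, 4, 5, 7}) = 2
G(11) = mex({0, 1, 2, 3, 4, 5}) = 6
G(12) = mex({0, 1, 2, 3, 5, 6, 7}) = 4
G(13) = mex({0, 2, 3, 4, 6, 7}) = 1
G(14) = mex({0, 1, 4, 5, 6, 7}) = 2
G(15) = mex({0, 1, 2, 3, 4, 5, 6}) = 7
G(16) = mex({0, 2, 3, 5, 6, 7}) = 1
G(17) = mex({0, 1, 2, 3, 5, 6, 7}) = 4
G(18) = mex({0, 1, 2, 4, 5, 6}) = 3
G(19) = mex({0, 1, 3, 4, 5, 7}) = 2
G(20) = mex({0, 2, 3, 4, 5, 6, 7}) = 1
G(21) = mex({0, 1, 2, 3, 5, 6, 7}) = 4
G(22) = mex({0, 1, 2, 3, 4, 5, 7}) = 6
G(23) = mex({0, 1, 2, 3, 4, 5, 6}) = 7
Therefore G(23) = 7.

7


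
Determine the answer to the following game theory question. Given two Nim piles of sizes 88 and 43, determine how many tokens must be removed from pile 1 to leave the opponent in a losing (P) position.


Piles: 88 and 43
Current XOR: 88 XOR 43 = 115 (non-zero, so this is an N-position).
To make the XOR zero, we need to find a move that balances the piles.
For pile 1 (size 88): target = 88 XOR 115 = 43
We reduce pile 1 from 88 to 43.
Tokens removed: 88 - 43 = 45
Verification: 43 XOR 43 = 0

45


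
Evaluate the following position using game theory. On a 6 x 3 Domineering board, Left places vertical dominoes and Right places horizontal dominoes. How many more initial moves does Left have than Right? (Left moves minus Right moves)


Board is 6 x 3 (rows x cols).
Left (vertical) placements: (rows-1) * cols = 5 * 3 = 15
Right (horizontal) placements: rows * (cols-1) = 6 * 2 = 12
Advantage = Left - Right = 15 - 12 = 3

3


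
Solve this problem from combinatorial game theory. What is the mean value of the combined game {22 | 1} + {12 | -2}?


G1 = {22 | 1}, G2 = {12 | -2}
Each is a switch {a | b} with numbers a > b; its mean value is (a + b)/2, and mean value is additive over game sums: m(G1 + G2) = m(G1) + m(G2).
Mean of G1 = (22 + (1))/2 = 23/2 = 23/2
Mean of G2 = (12 + (-2))/2 = 10/2 = 5
Mean of G1 + G2 = 23/2 + 5 = 33/2

33/2


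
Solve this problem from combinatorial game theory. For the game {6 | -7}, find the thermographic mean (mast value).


Game = {6 | -7}, a switch {a | b} with numbers a > b.
Its thermograph has left wall a - t and right wall b + t, which meet at t = (a - b)/2, where both equal (a + b)/2. So the mast (mean value) is at (a + b)/2.
Mean = (6 + (-7))/2 = -1/2 = -1/2

-1/2


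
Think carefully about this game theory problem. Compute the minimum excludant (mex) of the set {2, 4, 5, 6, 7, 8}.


Set = {2, 4, 5, 6, 7, 8}
0 is NOT in the set. This is the mex.
mex = 0

0


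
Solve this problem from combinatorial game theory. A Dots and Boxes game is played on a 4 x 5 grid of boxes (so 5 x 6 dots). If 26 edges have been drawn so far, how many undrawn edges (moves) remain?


Grid: 4 x 5 boxes, i.e. 5 rows and 6 columns of dots.
Horizontal edges: (rows + 1) * cols = 5 * 5 = 25
Vertical edges: rows * (cols + 1) = 4 * 6 = 24
Total edges: 25 + 24 = 49
Edges drawn: 26
Remaining: 49 - 26 = 23

23


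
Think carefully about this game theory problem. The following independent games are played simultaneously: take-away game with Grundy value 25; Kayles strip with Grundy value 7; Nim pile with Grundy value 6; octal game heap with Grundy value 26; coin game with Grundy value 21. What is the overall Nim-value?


By the Sprague-Grundy theorem, the Grundy value of a sum of games is the XOR of individual Grundy values.
take-away game: Grundy value = 25. Running XOR: 0 XOR 25 = 25
Kayles strip: Grundy value = 7. Running XOR: 25 XOR 7 = 30
Nim pile: Grundy value = 6. Running XOR: 30 XOR 6 = 24
octal game heap: Grundy value = 26. Running XOR: 24 XOR 26 = 2
coin game: Grundy value = 21. Running XOR: 2 XOR 21 = 23
The combined Grundy value is 23.

23


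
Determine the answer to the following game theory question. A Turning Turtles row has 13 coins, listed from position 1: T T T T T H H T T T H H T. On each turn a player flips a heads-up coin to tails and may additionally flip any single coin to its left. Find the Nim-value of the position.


Coins: T T T T T H H T T T H H T
Key fact: a single head at position k behaves exactly like a Nim heap of size k (turning it to T and optionally flipping a coin at j < k corresponds to moving the heap from k to j, or to 0), and heads combine as a disjunctive sum (two heads at the same place would cancel, matching j XOR j = 0). So the Nim-value is the XOR of the 1-indexed positions of the heads.
Face-up positions (1-indexed): [6, 7, 11, 12]
XOR 0 with 6: 0 XOR 6 = 6
XOR 6 with 7: 6 XOR 7 = 1
XOR 1 with 11: 1 XOR 11 = 10
XOR 10 with 12: 10 XOR 12 = 6
Nim-value = 6

6


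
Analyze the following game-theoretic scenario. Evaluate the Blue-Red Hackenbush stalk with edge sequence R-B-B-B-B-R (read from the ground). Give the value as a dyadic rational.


Edges (from ground): R-B-B-B-B-R
By Berlekamp's sign-expansion rule, a Blue-Red Hackenbush stalk has the value of the surreal number whose sign sequence is the edge sequence with B -> + and R -> -.
Sign sequence: -++++-
Trace the sign expansion in the surreal number tree, starting from 0:
Edge 1: R (sign -) -> bounds (-inf, 0), value = -1
Edge 2: B (sign +) -> bounds (-1, 0), value = -1/2
Edge 3: B (sign +) -> bounds (-1/2, 0), value = -1/4
Edge 4: B (sign +) -> bounds (-1/4, 0), value = -1/8
Edge 5: B (sign +) -> bounds (-1/8, 0), value = -1/16
Edge 6: R (sign -) -> bounds (-1/8, -1/16), value = -3/32
Game value = -3/32

-3/32


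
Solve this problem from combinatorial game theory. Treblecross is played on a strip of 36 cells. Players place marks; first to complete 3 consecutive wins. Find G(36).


Treblecross: place X on empty cells; 3-in-a-row wins.
Playing within two cells of an existing X lets the opponent win at once, so sensible play treats the cells i-2..i+2 around each X as dead. The player left with no safe cell loses, so this is a normal-play take-away game on strips of safe cells.
Placing X at cell i (0-indexed) of a strip of k safe cells leaves independent strips of sizes max(0, i-2) and max(0, k-i-3). Hence G(k) = mex{ G(max(0,i-2)) XOR G(max(0,k-i-3)) : 0 <= i < k }, with G(0) = 0.
G(1): splits (0,0):0^0=0 -> mex({0}) = 1
G(2): splits (0,0):0^0=0 -> mex({0}) = 1
G(3): splits (0,0):0^0=0 -> mex({0}) = 1
G(4): splits (0,1):0^1=1 (0,0):0^0=0 -> mex({0, 1}) = 2
G(5): splits (0,2):0^1=1 (0,1):0^1=1 (0,0):0^0=0 -> mex({0, 1}) = 2
G(6) = mex({1}) = 0
G(7) = mex({0, 1, 2}) = 3
G(8) = mex({0, 1, 2}) = 3
G(9) = mex({0, 2}) = 1
G(10) = mex({0, 2, 3}) = 1
G(11) = mex({0, 3}) = 1
G(12) = mex({1, 3}) = 0
G(13) = mex({0, 1, 2, 3}) = 4
G(14) = mex({0, 1, 2}) = 3
G(15) = mex({0, 1, 2}) = 3
G(16) = mex({0, 1, 2, 4}) = 3
G(17) = mex({0, 1, 3, 4}) = 2
G(18) = mex({0, 1, 3, 4}) = 2
G(19) = mex({0, 1, 3, 5}) = 2
G(20) = mex({0, 1, 2, 3, 5}) = 4
G(21) = mex({0, 1, 2, 3, 5}) = 4
G(22) = mex({1, 2, 6}) = 0
G(23) = mex({0, 1, 2, 3, 4, 6}) = 5
G(24) = mex({0, 1, 2, 3, 4}) = 5
G(25) = mex({0, 1, 3, 4, 7}) = 2
G(26) = mex({0, 1, 3, 4, 5, 7}) = 2
G(27) = mex({0, 1, 3, 5}) = 2
G(28) = mex({0, 1, 2, 5}) = 3
G(29) = mex({0, 1, 2, 4, 5, 6}) = 3
G(30) = mex({1, 2, 4, 6}) = 0
G(31) = mex({0, 1, 2, 3, 4, 6}) = 5
G(32) = mex({1, 2, 3, 4, 7}) = 0
G(33) = mex({0, 3, 7}) = 1
G(34) = mex({0, 2, 3, 5, 7}) = 1
G(35) = mex({0, 2, 3, 5, 6}) = 1
G(36) = mex({0, 1, 2, 5, 6}) = 3
Therefore G(36) = 3.

3


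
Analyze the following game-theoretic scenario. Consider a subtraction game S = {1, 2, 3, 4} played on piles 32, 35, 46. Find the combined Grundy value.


Subtraction set: {1, 2, 3, 4}
For this subtraction set, G(n) = n mod 5 (period = max + 1 = 5).
Pile 1 (size 32): G(32) = 32 mod 5 = 2
Pile 2 (size 35): G(35) = 35 mod 5 = 0
Pile 3 (size 46): G(46) = 46 mod 5 = 1
Total Grundy value = XOR of all: 2 XOR 0 XOR 1 = 3

3


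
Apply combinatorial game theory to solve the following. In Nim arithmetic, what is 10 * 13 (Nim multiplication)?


Nim multiplication is bilinear over XOR: (u XOR v) * w = (u*w) XOR (v*w).
So we split each operand into its bit components and XOR the pairwise Nim products.
10 = 2 + 8 (as XOR of powers of 2).
13 = 1 + 4 + 8 (as XOR of powers of 2).
Using the standard Nim-product table on single bits:
  2*2 = 3,   2*4 = 8,   2*8 = 12,
  4*4 = 6,   4*8 = 11,  8*8 = 13,
and  1*x = x (identity), k*l = l*k (commutative).
Pairwise Nim products:
  2 * 1 = 2
  2 * 4 = 8
  2 * 8 = 12
  8 * 1 = 8
  8 * 4 = 11
  8 * 8 = 13
XOR them: 2 XOR 8 XOR 12 XOR 8 XOR 11 XOR 13 = 8.
Result: 10 * 13 = 8 (in Nim).

8


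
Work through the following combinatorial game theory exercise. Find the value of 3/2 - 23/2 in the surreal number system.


x = 3/2, y = 23/2
Converting to common denominator: 2
x = 3/2, y = 23/2
x - y = 3/2 - 23/2 = -10

-10


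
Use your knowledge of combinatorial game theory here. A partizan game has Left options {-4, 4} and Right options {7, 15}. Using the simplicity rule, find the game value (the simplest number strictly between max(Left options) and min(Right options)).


Left options: {-4, 4}, max = 4
Right options: {7, 15}, min = 7
All options are numbers and max(Left) < min(Right), so by the simplicity theorem the value is the simplest (earliest-born) number strictly between 4 and 7.
Integers 5 through 6 all lie strictly between 4 and 7.
Among integers, the simplest (lowest birthday = smallest |n|; 0 is born on day 0, +-n on day n) is 5.
No non-integer in the interval can be simpler: if x is a non-integer in the interval, then floor(x) or ceil(x) also lies in the interval (the interval contains an integer), and both are proper prefixes of x's sign expansion, i.e. born earlier. So the game value is 5.
Game value = 5

5


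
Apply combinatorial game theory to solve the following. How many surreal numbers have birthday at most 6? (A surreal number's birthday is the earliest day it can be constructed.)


Day 0: {|} = 0 is born. Count = 1.
Day n: the number of surreal numbers born by day n is 2^(n+1) - 1.
By day 0: 2^1 - 1 = 1
By day 1: 2^2 - 1 = 3
By day 2: 2^3 - 1 = 7
By day 3: 2^4 - 1 = 15
By day 4: 2^5 - 1 = 31
By day 5: 2^6 - 1 = 63
By day 6: 2^7 - 1 = 127
By day 6: 127 surreal numbers.

127


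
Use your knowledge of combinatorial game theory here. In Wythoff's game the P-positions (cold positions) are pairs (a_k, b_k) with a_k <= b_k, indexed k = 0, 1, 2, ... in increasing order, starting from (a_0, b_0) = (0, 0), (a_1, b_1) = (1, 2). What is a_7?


By Wythoff's theorem, a_k = floor(k * phi) and b_k = floor(k * phi^2) = a_k + k, where phi = (1 + sqrt(5))/2 is the golden ratio.
phi = (1 + sqrt(5))/2 = 1.618034
k = 7
k * phi = 7 * 1.618034 = 11.326238
a_7 = floor(k * phi) = 11

11


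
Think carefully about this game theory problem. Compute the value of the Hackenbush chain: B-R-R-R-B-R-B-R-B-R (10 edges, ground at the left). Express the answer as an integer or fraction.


Edges (from ground): B-R-R-R-B-R-B-R-B-R
By Berlekamp's sign-expansion rule, a Blue-Red Hackenbush stalk has the value of the surreal number whose sign sequence is the edge sequence with B -> + and R -> -.
Sign sequence: +---+-+-+-
Trace the sign expansion in the surreal number tree, starting from 0:
Edge 1: B (sign +) -> bounds (0, +inf), value = 1
Edge 2: R (sign -) -> bounds (0, 1), value = 1/2
Edge 3: R (sign -) -> bounds (0, 1/2), value = 1/4
Edge 4: R (sign -) -> bounds (0, 1/4), value = 1/8
Edge 5: B (sign +) -> bounds (1/8, 1/4), value = 3/16
Edge 6: R (sign -) -> bounds (1/8, 3/16), value = 5/32
Edge 7: B (sign +) -> bounds (5/32, 3/16), value = 11/64
Edge 8: R (sign -) -> bounds (5/32, 11/64), value = 21/128
Edge 9: B (sign +) -> bounds (21/128, 11/64), value = 43/256
Edge 10: R (sign -) -> bounds (21/128, 43/256), value = 85/512
Game value = 85/512

85/512


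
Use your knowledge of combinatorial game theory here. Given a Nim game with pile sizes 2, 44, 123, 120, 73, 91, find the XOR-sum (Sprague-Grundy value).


We need the XOR (exclusive or) of all pile sizes.
After XOR-ing pile 1 (size 2): 0 XOR 2 = 2
After XOR-ing pile 2 (size 44): 2 XOR 44 = 46
After XOR-ing pile 3 (size 123): 46 XOR 123 = 85
After XOR-ing pile 4 (size 120): 85 XOR 120 = 45
After XOR-ing pile 5 (size 73): 45 XOR 73 = 100
After XOR-ing pile 6 (size 91): 100 XOR 91 = 63
The Nim-value of this position is 63.

63


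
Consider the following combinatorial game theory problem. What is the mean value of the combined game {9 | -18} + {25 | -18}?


G1 = {9 | -18}, G2 = {25 | -18}
Each is a switch {a | b} with numbers a > b; its mean value is (a + b)/2, and mean value is additive over game sums: m(G1 + G2) = m(G1) + m(G2).
Mean of G1 = (9 + (-18))/2 = -9/2 = -9/2
Mean of G2 = (25 + (-18))/2 = 7/2 = 7/2
Mean of G1 + G2 = -9/2 + 7/2 = -1

-1


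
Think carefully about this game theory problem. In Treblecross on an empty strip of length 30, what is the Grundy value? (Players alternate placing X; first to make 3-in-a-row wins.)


Treblecross: place X on empty cells; 3-in-a-row wins.
Playing within two cells of an existing X lets the opponent win at once, so sensible play treats the cells i-2..i+2 around each X as dead. The player left with no safe cell loses, so this is a normal-play take-away game on strips of safe cells.
Placing X at cell i (0-indexed) of a strip of k safe cells leaves independent strips of sizes max(0, i-2) and max(0, k-i-3). Hence G(k) = mex{ G(max(0,i-2)) XOR G(max(0,k-i-3)) : 0 <= i < k }, with G(0) = 0.
G(1): splits (0,0):0^0=0 -> mex({0}) = 1
G(2): splits (0,0):0^0=0 -> mex({0}) = 1
G(3): splits (0,0):0^0=0 -> mex({0}) = 1
G(4): splits (0,1):0^1=1 (0,0):0^0=0 -> mex({0, 1}) = 2
G(5): splits (0,2):0^1=1 (0,1):0^1=1 (0,0):0^0=0 -> mex({0, 1}) = 2
G(6) = mex({1}) = 0
G(7) = mex({0, 1, 2}) = 3
G(8) = mex({0, 1, 2}) = 3
G(9) = mex({0, 2}) = 1
G(10) = mex({0, 2, 3}) = 1
G(11) = mex({0, 3}) = 1
G(12) = mex({1, 3}) = 0
G(13) = mex({0, 1, 2, 3}) = 4
G(14) = mex({0, 1, 2}) = 3
G(15) = mex({0, 1, 2}) = 3
G(16) = mex({0, 1, 2, 4}) = 3
G(17) = mex({0, 1, 3, 4}) = 2
G(18) = mex({0, 1, 3, 4}) = 2
G(19) = mex({0, 1, 3, 5}) = 2
G(20) = mex({0, 1, 2, 3, 5}) = 4
G(21) = mex({0, 1, 2, 3, 5}) = 4
G(22) = mex({1, 2, 6}) = 0
G(23) = mex({0, 1, 2, 3, 4, 6}) = 5
G(24) = mex({0, 1, 2, 3, 4}) = 5
G(25) = mex({0, 1, 3, 4, 7}) = 2
G(26) = mex({0, 1, 3, 4, 5, 7}) = 2
G(27) = mex({0, 1, 3, 5}) = 2
G(28) = mex({0, 1, 2, 5}) = 3
G(29) = mex({0, 1, 2, 4, 5, 6}) = 3
G(30) = mex({1, 2, 4, 6}) = 0
Therefore G(30) = 0.

0


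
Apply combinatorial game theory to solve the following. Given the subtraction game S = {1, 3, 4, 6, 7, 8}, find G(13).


The subtraction set is S = {1, 3, 4, 6, 7, 8}.
G(k) = mex{ G(k - s) : s in S, s <= k }. We compute iteratively: G(0) = 0.
G(1) = mex({0}) = 1
G(2) = mex({1}) = 0
G(3) = mex({0}) = 1
G(4) = mex({0, 1}) = 2
G(5) = mex({0, 1, 2}) = 3
G(6) = mex({0, 1, 3}) = 2
G(7) = mex({0, 1, 2}) = 3
G(8) = mex({0, 1, 2, 3}) = 4
G(9) = mex({0, 1, 2, 3, 4}) = 5
G(10) = mex({0, 1, 2, 3, 5}) = 4
G(11) = mex({1, 2, 3, 4}) = 0
G(12) = mex({0, 2, 3, 4, 5}) = 1
G(13) = mex({1, 2, 3, 4, 5}) = 0
Therefore G(13) = 0.

0


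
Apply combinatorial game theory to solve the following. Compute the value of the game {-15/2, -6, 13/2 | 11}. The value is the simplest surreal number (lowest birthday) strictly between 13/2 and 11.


Left options: {-15/2, -6, 13/2}, max = 13/2
Right options: {11}, min = 11
All options are numbers and max(Left) < min(Right), so by the simplicity theorem the value is the simplest (earliest-born) number strictly between 13/2 and 11.
Integers 7 through 10 all lie strictly between 13/2 and 11.
Among integers, the simplest (lowest birthday = smallest |n|; 0 is born on day 0, +-n on day n) is 7.
No non-integer in the interval can be simpler: if x is a non-integer in the interval, then floor(x) or ceil(x) also lies in the interval (the interval contains an integer), and both are proper prefixes of x's sign expansion, i.e. born earlier. So the game value is 7.
Game value = 7

7


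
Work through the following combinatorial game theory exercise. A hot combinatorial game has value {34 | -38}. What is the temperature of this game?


The game is {34 | -38}, a switch {a | b} with numbers a > b.
Cooling {a | b} by t gives {a - t | b + t}, which stops being hot when a - t = b + t, i.e. at t = (a - b)/2. So the temperature of a switch is (a - b)/2.
Temperature = (Left option - Right option) / 2
= (34 - (-38)) / 2
= 72 / 2
= 36

36


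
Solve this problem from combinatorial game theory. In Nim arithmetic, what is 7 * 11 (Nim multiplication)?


Nim multiplication is bilinear over XOR: (u XOR v) * w = (u*w) XOR (v*w).
So we split each operand into its bit components and XOR the pairwise Nim products.
7 = 1 + 2 + 4 (as XOR of powers of 2).
11 = 1 + 2 + 8 (as XOR of powers of 2).
Using the standard Nim-product table on single bits:
  2*2 = 3,   2*4 = 8,   2*8 = 12,
  4*4 = 6,   4*8 = 11,  8*8 = 13,
and  1*x = x (identity), k*l = l*k (commutative).
Pairwise Nim products:
  1 * 1 = 1
  1 * 2 = 2
  1 * 8 = 8
  2 * 1 = 2
  2 * 2 = 3
  2 * 8 = 12
  4 * 1 = 4
  4 * 2 = 8
  4 * 8 = 11
XOR them: 1 XOR 2 XOR 8 XOR 2 XOR 3 XOR 12 XOR 4 XOR 8 XOR 11 = 1.
Result: 7 * 11 = 1 (in Nim).

1


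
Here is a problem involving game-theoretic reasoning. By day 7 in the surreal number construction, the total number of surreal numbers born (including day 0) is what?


Day 0: {|} = 0 is born. Count = 1.
Day n: the number of surreal numbers born by day n is 2^(n+1) - 1.
By day 0: 2^1 - 1 = 1
By day 1: 2^2 - 1 = 3
By day 2: 2^3 - 1 = 7
By day 3: 2^4 - 1 = 15
By day 4: 2^5 - 1 = 31
By day 5: 2^6 - 1 = 63
By day 6: 2^7 - 1 = 127
By day 7: 2^8 - 1 = 255
By day 7: 255 surreal numbers.

255


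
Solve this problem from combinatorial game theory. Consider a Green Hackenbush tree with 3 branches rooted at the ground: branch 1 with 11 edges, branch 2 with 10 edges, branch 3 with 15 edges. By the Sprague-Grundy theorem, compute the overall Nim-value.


The tree has 3 branches from the ground vertex.
In Green Hackenbush, the Nim-value of a simple path of length k is k.
Branch 1: length 11, Nim-value = 11
Branch 2: length 10, Nim-value = 10
Branch 3: length 15, Nim-value = 15
Total Nim-value = XOR of all branch values:
0 XOR 11 = 11
11 XOR 10 = 1
1 XOR 15 = 14
Nim-value of the tree = 14

14


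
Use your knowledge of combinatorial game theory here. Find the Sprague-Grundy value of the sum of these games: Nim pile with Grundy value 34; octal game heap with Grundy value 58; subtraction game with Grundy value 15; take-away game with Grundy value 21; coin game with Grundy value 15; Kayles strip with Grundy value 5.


By the Sprague-Grundy theorem, the Grundy value of a sum of games is the XOR of individual Grundy values.
Nim pile: Grundy value = 34. Running XOR: 0 XOR 34 = 34
octal game heap: Grundy value = 58. Running XOR: 34 XOR 58 = 24
subtraction game: Grundy value = 15. Running XOR: 24 XOR 15 = 23
take-away game: Grundy value = 21. Running XOR: 23 XOR 21 = 2
coin game: Grundy value = 15. Running XOR: 2 XOR 15 = 13
Kayles strip: Grundy value = 5. Running XOR: 13 XOR 5 = 8
The combined Grundy value is 8.

8


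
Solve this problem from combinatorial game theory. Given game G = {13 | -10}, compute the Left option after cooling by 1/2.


Original game: {13 | -10} (a switch {a | b} with a > b).
Cooling by t (for t below the temperature (a - b)/2 = 23/2) taxes each move by t: {a | b} cooled by t is {a - t | b + t}.
Cooling amount: t = 1/2
Cooled Left option: 13 - 1/2 = 25/2
Cooled Right option: -10 + 1/2 = -19/2
Cooled game: {25/2 | -19/2}
Left option = 25/2

25/2


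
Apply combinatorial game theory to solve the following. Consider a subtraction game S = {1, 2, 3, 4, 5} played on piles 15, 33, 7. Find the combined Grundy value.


Subtraction set: {1, 2, 3, 4, 5}
For this subtraction set, G(n) = n mod 6 (period = max + 1 = 6).
Pile 1 (size 15): G(15) = 15 mod 6 = 3
Pile 2 (size 33): G(33) = 33 mod 6 = 3
Pile 3 (size 7): G(7) = 7 mod 6 = 1
Total Grundy value = XOR of all: 3 XOR 3 XOR 1 = 1

1


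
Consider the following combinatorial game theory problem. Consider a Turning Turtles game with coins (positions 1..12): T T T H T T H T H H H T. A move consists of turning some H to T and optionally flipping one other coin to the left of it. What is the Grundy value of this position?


Coins: T T T H T T H T H H H T
Key fact: a single head at position k behaves exactly like a Nim heap of size k (turning it to T and optionally flipping a coin at j < k corresponds to moving the heap from k to j, or to 0), and heads combine as a disjunctive sum (two heads at the same place would cancel, matching j XOR j = 0). So the Nim-value is the XOR of the 1-indexed positions of the heads.
Face-up positions (1-indexed): [4, 7, 9, 10, 11]
XOR 0 with 4: 0 XOR 4 = 4
XOR 4 with 7: 4 XOR 7 = 3
XOR 3 with 9: 3 XOR 9 = 10
XOR 10 with 10: 10 XOR 10 = 0
XOR 0 with 11: 0 XOR 11 = 11
Nim-value = 11

11


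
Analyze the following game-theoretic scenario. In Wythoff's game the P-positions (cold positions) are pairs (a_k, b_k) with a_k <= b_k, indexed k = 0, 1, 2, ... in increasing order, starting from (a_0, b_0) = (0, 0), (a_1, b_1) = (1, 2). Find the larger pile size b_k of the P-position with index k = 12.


By Wythoff's theorem, a_k = floor(k * phi) and b_k = floor(k * phi^2) = a_k + k, where phi = (1 + sqrt(5))/2 is the golden ratio.
phi = (1 + sqrt(5))/2 = 1.618034
phi^2 = phi + 1 = 2.618034
k = 12
k * phi^2 = 12 * 2.618034 = 31.416408
b_12 = floor(k * phi^2) = 31 (check: a_12 + k = 19 + 12 = 31)

31


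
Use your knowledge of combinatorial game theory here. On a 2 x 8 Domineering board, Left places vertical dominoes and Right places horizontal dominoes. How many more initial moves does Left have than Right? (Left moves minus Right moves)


Board is 2 x 8 (rows x cols).
Left (vertical) placements: (rows-1) * cols = 1 * 8 = 8
Right (horizontal) placements: rows * (cols-1) = 2 * 7 = 14
Advantage = Left - Right = 8 - 14 = -6

-6


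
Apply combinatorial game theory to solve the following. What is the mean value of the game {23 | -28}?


Game = {23 | -28}, a switch {a | b} with numbers a > b.
Its thermograph has left wall a - t and right wall b + t, which meet at t = (a - b)/2, where both equal (a + b)/2. So the mast (mean value) is at (a + b)/2.
Mean = (23 + (-28))/2 = -5/2 = -5/2

-5/2


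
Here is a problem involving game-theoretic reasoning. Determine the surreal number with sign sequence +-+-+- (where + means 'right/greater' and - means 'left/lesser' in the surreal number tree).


Sign expansion: +-+-+-
Rule: track bounds (lo, hi), initially (-inf, +inf). On '+', the current value becomes lo and we move to the simplest number in (value, hi): value + 1 if hi = +inf, otherwise the midpoint (value + hi)/2. On '-', the current value becomes hi and we move to value - 1 if lo = -inf, otherwise the midpoint (lo + value)/2.
Start at 0.
Step 1: sign = +, move right. Bounds: (0, +inf). Value = 1
Step 2: sign = -, move left. Bounds: (0, 1). Value = 1/2
Step 3: sign = +, move right. Bounds: (1/2, 1). Value = 3/4
Step 4: sign = -, move left. Bounds: (1/2, 3/4). Value = 5/8
Step 5: sign = +, move right. Bounds: (5/8, 3/4). Value = 11/16
Step 6: sign = -, move left. Bounds: (5/8, 11/16). Value = 21/32
The surreal number with sign expansion +-+-+- is 21/32.

21/32


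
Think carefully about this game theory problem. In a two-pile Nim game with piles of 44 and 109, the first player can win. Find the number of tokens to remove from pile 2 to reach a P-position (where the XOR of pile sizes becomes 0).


Piles: 44 and 109
Current XOR: 44 XOR 109 = 65 (non-zero, so this is an N-position).
To make the XOR zero, we need to find a move that balances the piles.
For pile 2 (size 109): target = 109 XOR 65 = 44
We reduce pile 2 from 109 to 44.
Tokens removed: 109 - 44 = 65
Verification: 44 XOR 44 = 0

65


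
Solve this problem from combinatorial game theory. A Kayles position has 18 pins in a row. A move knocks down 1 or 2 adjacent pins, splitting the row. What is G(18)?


Kayles: a move removes 1 or 2 adjacent pins from a contiguous row.
Removing pins from a row of k leaves two independent rows (a, b) with a + b = k - 1 (one pin) or a + b = k - 2 (two pins); an end removal gives a = 0.
By Sprague-Grundy, G(k) = mex{ G(a) XOR G(b) } over all these splits. G(0) = 0.
G(1): splits (0,0):0^0=0 -> mex({0}) = 1
G(2): splits (0,1):0^1=1 (0,0):0^0=0 -> mex({0, 1}) = 2
G(3): splits (0,2):0^2=2 (1,1):1^1=0 (0,1):0^1=1 -> mex({0, 1, 2}) = 3
G(4): splits (0,3):0^3=3 (1,2):1^2=3 (0,2):0^2=2 (1,1):1^1=0 -> mex({0, 2, 3}) = 1
G(5): splits (0,4):0^1=1 (1,3):1^3=2 (2,2):2^2=0 (0,3):0^3=3 (1,2):1^2=3 -> mex({0, 1, 2, 3}) = 4
G(6) = mex({0, 1, 2, 4}) = 3
G(7) = mex({0, 1, 3, 4, 5}) = 2
G(8) = mex({0, 2, 3, 5, 6}) = 1
G(9) = mex({0, 1, 2, 3, 6, 7}) = 4
G(10) = mex({0, 1, 3, 4, 5, 7}) = 2
G(11) = mex({0, 1, 2, 3, 4, 5}) = 6
G(12) = mex({0, 1, 2, 3, 5, 6, 7}) = 4
G(13) = mex({0, 2, 3, 4, 6, 7}) = 1
G(14) = mex({0, 1, 4, 5, 6, 7}) = 2
G(15) = mex({0, 1, 2, 3, 4, 5, 6}) = 7
G(16) = mex({0, 2, 3, 5, 6, 7}) = 1
G(17) = mex({0, 1, 2, 3, 5, 6, 7}) = 4
G(18) = mex({0, 1, 2, 4, 5, 6}) = 3
Therefore G(18) = 3.

3


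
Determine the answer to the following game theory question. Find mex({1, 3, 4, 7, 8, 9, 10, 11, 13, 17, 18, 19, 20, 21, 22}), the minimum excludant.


Set = {1, 3, 4, 7, 8, 9, 10, 11, 13, 17, 18, 19, 20, 21, 22}
0 is NOT in the set. This is the mex.
mex = 0

0


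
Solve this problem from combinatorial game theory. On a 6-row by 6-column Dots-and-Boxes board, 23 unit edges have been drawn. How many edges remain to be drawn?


Grid: 6 x 6 boxes, i.e. 7 rows and 7 columns of dots.
Horizontal edges: (rows + 1) * cols = 7 * 6 = 42
Vertical edges: rows * (cols + 1) = 6 * 7 = 42
Total edges: 42 + 42 = 84
Edges drawn: 23
Remaining: 84 - 23 = 61

61


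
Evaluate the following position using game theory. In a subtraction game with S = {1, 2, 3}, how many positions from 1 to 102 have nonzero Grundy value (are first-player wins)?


Subtraction set S = {1, 2, 3}, so G(n) = n mod 4.
G(n) = 0 when n is a multiple of 4.
Multiples of 4 in [1, 102]: 25
N-positions (nonzero Grundy) = 102 - 25 = 77

77


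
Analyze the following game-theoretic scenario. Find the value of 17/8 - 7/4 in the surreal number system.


x = 17/8, y = 7/4
Converting to common denominator: 8
x = 17/8, y = 14/8
x - y = 17/8 - 7/4 = 3/8

3/8


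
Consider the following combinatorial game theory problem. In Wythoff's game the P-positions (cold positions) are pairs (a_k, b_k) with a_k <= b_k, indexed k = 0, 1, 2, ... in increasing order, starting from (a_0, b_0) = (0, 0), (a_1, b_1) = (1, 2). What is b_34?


By Wythoff's theorem, a_k = floor(k * phi) and b_k = floor(k * phi^2) = a_k + k, where phi = (1 + sqrt(5))/2 is the golden ratio.
phi = (1 + sqrt(5))/2 = 1.618034
phi^2 = phi + 1 = 2.618034
k = 34
k * phi^2 = 34 * 2.618034 = 89.013156
b_34 = floor(k * phi^2) = 89 (check: a_34 + k = 55 + 34 = 89)

89


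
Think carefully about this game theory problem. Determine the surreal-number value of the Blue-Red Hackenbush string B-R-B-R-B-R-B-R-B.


Edges (from ground): B-R-B-R-B-R-B-R-B
By Berlekamp's sign-expansion rule, a Blue-Red Hackenbush stalk has the value of the surreal number whose sign sequence is the edge sequence with B -> + and R -> -.
Sign sequence: +-+-+-+-+
Trace the sign expansion in the surreal number tree, starting from 0:
Edge 1: B (sign +) -> bounds (0, +inf), value = 1
Edge 2: R (sign -) -> bounds (0, 1), value = 1/2
Edge 3: B (sign +) -> bounds (1/2, 1), value = 3/4
Edge 4: R (sign -) -> bounds (1/2, 3/4), value = 5/8
Edge 5: B (sign +) -> bounds (5/8, 3/4), value = 11/16
Edge 6: R (sign -) -> bounds (5/8, 11/16), value = 21/32
Edge 7: B (sign +) -> bounds (21/32, 11/16), value = 43/64
Edge 8: R (sign -) -> bounds (21/32, 43/64), value = 85/128
Edge 9: B (sign +) -> bounds (85/128, 43/64), value = 171/256
Game value = 171/256

171/256


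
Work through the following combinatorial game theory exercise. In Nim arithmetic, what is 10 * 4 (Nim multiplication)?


Nim multiplication is bilinear over XOR: (u XOR v) * w = (u*w) XOR (v*w).
So we split each operand into its bit components and XOR the pairwise Nim products.
10 = 2 + 8 (as XOR of powers of 2).
4 = 4 (as XOR of powers of 2).
Using the standard Nim-product table on single bits:
  2*2 = 3,   2*4 = 8,   2*8 = 12,
  4*4 = 6,   4*8 = 11,  8*8 = 13,
and  1*x = x (identity), k*l = l*k (commutative).
Pairwise Nim products:
  2 * 4 = 8
  8 * 4 = 11
XOR them: 8 XOR 11 = 3.
Result: 10 * 4 = 3 (in Nim).

3


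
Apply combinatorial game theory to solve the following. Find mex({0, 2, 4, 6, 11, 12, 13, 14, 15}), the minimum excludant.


Set = {0, 2, 4, 6, 11, 12, 13, 14, 15}
0 is in the set.
1 is NOT in the set. This is the mex.
mex = 1

1


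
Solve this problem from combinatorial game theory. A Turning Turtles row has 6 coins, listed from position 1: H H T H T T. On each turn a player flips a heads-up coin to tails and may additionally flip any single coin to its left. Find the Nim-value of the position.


Coins: H H T H T T
Key fact: a single head at position k behaves exactly like a Nim heap of size k (turning it to T and optionally flipping a coin at j < k corresponds to moving the heap from k to j, or to 0), and heads combine as a disjunctive sum (two heads at the same place would cancel, matching j XOR j = 0). So the Nim-value is the XOR of the 1-indexed positions of the heads.
Face-up positions (1-indexed): [1, 2, 4]
XOR 0 with 1: 0 XOR 1 = 1
XOR 1 with 2: 1 XOR 2 = 3
XOR 3 with 4: 3 XOR 4 = 7
Nim-value = 7

7


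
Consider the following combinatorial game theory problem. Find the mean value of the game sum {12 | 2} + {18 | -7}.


G1 = {12 | 2}, G2 = {18 | -7}
Each is a switch {a | b} with numbers a > b; its mean value is (a + b)/2, and mean value is additive over game sums: m(G1 + G2) = m(G1) + m(G2).
Mean of G1 = (12 + (2))/2 = 14/2 = 7
Mean of G2 = (18 + (-7))/2 = 11/2 = 11/2
Mean of G1 + G2 = 7 + 11/2 = 25/2

25/2


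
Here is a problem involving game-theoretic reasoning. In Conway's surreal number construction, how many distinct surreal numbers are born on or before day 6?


Day 0: {|} = 0 is born. Count = 1.
Day n: the number of surreal numbers born by day n is 2^(n+1) - 1.
By day 0: 2^1 - 1 = 1
By day 1: 2^2 - 1 = 3
By day 2: 2^3 - 1 = 7
By day 3: 2^4 - 1 = 15
By day 4: 2^5 - 1 = 31
By day 5: 2^6 - 1 = 63
By day 6: 2^7 - 1 = 127
By day 6: 127 surreal numbers.

127


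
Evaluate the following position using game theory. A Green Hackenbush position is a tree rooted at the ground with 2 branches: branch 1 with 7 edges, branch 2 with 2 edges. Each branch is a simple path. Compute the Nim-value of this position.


The tree has 2 branches from the ground vertex.
In Green Hackenbush, the Nim-value of a simple path of length k is k.
Branch 1: length 7, Nim-value = 7
Branch 2: length 2, Nim-value = 2
Total Nim-value = XOR of all branch values:
0 XOR 7 = 7
7 XOR 2 = 5
Nim-value of the tree = 5

5


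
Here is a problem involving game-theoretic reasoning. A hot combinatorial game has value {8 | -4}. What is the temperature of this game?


The game is {8 | -4}, a switch {a | b} with numbers a > b.
Cooling {a | b} by t gives {a - t | b + t}, which stops being hot when a - t = b + t, i.e. at t = (a - b)/2. So the temperature of a switch is (a - b)/2.
Temperature = (Left option - Right option) / 2
= (8 - (-4)) / 2
= 12 / 2
= 6

6


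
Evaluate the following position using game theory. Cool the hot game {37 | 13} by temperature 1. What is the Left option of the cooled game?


Original game: {37 | 13} (a switch {a | b} with a > b).
Cooling by t (for t below the temperature (a - b)/2 = 12) taxes each move by t: {a | b} cooled by t is {a - t | b + t}.
Cooling amount: t = 1
Cooled Left option: 37 - 1 = 36
Cooled Right option: 13 + 1 = 14
Cooled game: {36 | 14}
Left option = 36

36


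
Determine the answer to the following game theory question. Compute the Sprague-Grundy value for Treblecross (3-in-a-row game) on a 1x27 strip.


Treblecross: place X on empty cells; 3-in-a-row wins.
Playing within two cells of an existing X lets the opponent win at once, so sensible play treats the cells i-2..i+2 around each X as dead. The player left with no safe cell loses, so this is a normal-play take-away game on strips of safe cells.
Placing X at cell i (0-indexed) of a strip of k safe cells leaves independent strips of sizes max(0, i-2) and max(0, k-i-3). Hence G(k) = mex{ G(max(0,i-2)) XOR G(max(0,k-i-3)) : 0 <= i < k }, with G(0) = 0.
G(1): splits (0,0):0^0=0 -> mex({0}) = 1
G(2): splits (0,0):0^0=0 -> mex({0}) = 1
G(3): splits (0,0):0^0=0 -> mex({0}) = 1
G(4): splits (0,1):0^1=1 (0,0):0^0=0 -> mex({0, 1}) = 2
G(5): splits (0,2):0^1=1 (0,1):0^1=1 (0,0):0^0=0 -> mex({0, 1}) = 2
G(6) = mex({1}) = 0
G(7) = mex({0, 1, 2}) = 3
G(8) = mex({0, 1, 2}) = 3
G(9) = mex({0, 2}) = 1
G(10) = mex({0, 2, 3}) = 1
G(11) = mex({0, 3}) = 1
G(12) = mex({1, 3}) = 0
G(13) = mex({0, 1, 2, 3}) = 4
G(14) = mex({0, 1, 2}) = 3
G(15) = mex({0, 1, 2}) = 3
G(16) = mex({0, 1, 2, 4}) = 3
G(17) = mex({0, 1, 3, 4}) = 2
G(18) = mex({0, 1, 3, 4}) = 2
G(19) = mex({0, 1, 3, 5}) = 2
G(20) = mex({0, 1, 2, 3, 5}) = 4
G(21) = mex({0, 1, 2, 3, 5}) = 4
G(22) = mex({1, 2, 6}) = 0
G(23) = mex({0, 1, 2, 3, 4, 6}) = 5
G(24) = mex({0, 1, 2, 3, 4}) = 5
G(25) = mex({0, 1, 3, 4, 7}) = 2
G(26) = mex({0, 1, 3, 4, 5, 7}) = 2
G(27) = mex({0, 1, 3, 5}) = 2
Therefore G(27) = 2.

2


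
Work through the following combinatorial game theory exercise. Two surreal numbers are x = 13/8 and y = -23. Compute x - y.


x = 13/8, y = -23
Converting to common denominator: 8
x = 13/8, y = -184/8
x - y = 13/8 - -23 = 197/8

197/8


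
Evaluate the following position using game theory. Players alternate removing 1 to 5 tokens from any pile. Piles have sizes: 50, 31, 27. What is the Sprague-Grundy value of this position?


Subtraction set: {1, 2, 3, 4, 5}
For this subtraction set, G(n) = n mod 6 (period = max + 1 = 6).
Pile 1 (size 50): G(50) = 50 mod 6 = 2
Pile 2 (size 31): G(31) = 31 mod 6 = 1
Pile 3 (size 27): G(27) = 27 mod 6 = 3
Total Grundy value = XOR of all: 2 XOR 1 XOR 3 = 0

0


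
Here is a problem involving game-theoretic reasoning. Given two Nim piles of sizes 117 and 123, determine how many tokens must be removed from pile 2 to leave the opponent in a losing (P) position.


Piles: 117 and 123
Current XOR: 117 XOR 123 = 14 (non-zero, so this is an N-position).
To make the XOR zero, we need to find a move that balances the piles.
For pile 2 (size 123): target = 123 XOR 14 = 117
We reduce pile 2 from 123 to 117.
Tokens removed: 123 - 117 = 6
Verification: 117 XOR 117 = 0

6


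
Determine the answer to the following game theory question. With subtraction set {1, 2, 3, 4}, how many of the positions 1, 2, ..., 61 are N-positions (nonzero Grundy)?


Subtraction set S = {1, 2, 3, 4}, so G(n) = n mod 5.
G(n) = 0 when n is a multiple of 5.
Multiples of 5 in [1, 61]: 12
N-positions (nonzero Grundy) = 61 - 12 = 49

49


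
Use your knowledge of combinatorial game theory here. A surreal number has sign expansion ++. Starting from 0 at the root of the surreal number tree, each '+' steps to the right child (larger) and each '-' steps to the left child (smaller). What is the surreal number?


Sign expansion: ++
Rule: track bounds (lo, hi), initially (-inf, +inf). On '+', the current value becomes lo and we move to the simplest number in (value, hi): value + 1 if hi = +inf, otherwise the midpoint (value + hi)/2. On '-', the current value becomes hi and we move to value - 1 if lo = -inf, otherwise the midpoint (lo + value)/2.
Start at 0.
Step 1: sign = +, move right. Bounds: (0, +inf). Value = 1
Step 2: sign = +, move right. Bounds: (1, +inf). Value = 2
The surreal number with sign expansion ++ is 2.

2


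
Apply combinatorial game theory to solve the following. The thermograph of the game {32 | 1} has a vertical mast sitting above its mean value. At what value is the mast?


Game = {32 | 1}, a switch {a | b} with numbers a > b.
Its thermograph has left wall a - t and right wall b + t, which meet at t = (a - b)/2, where both equal (a + b)/2. So the mast (mean value) is at (a + b)/2.
Mean = (32 + (1))/2 = 33/2 = 33/2

33/2


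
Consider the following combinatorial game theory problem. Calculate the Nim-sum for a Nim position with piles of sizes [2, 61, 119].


We need the XOR (exclusive or) of all pile sizes.
After XOR-ing pile 1 (size 2): 0 XOR 2 = 2
After XOR-ing pile 2 (size 61): 2 XOR 61 = 63
After XOR-ing pile 3 (size 119): 63 XOR 119 = 72
The Nim-value of this position is 72.

72


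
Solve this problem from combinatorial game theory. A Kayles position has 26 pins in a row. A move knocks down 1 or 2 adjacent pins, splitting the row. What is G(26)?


Kayles: a move removes 1 or 2 adjacent pins from a contiguous row.
Removing pins from a row of k leaves two independent rows (a, b) with a + b = k - 1 (one pin) or a + b = k - 2 (two pins); an end removal gives a = 0.
By Sprague-Grundy, G(k) = mex{ G(a) XOR G(b) } over all these splits. G(0) = 0.
G(1): splits (0,0):0^0=0 -> mex({0}) = 1
G(2): splits (0,1):0^1=1 (0,0):0^0=0 -> mex({0, 1}) = 2
G(3): splits (0,2):0^2=2 (1,1):1^1=0 (0,1):0^1=1 -> mex({0, 1, 2}) = 3
G(4): splits (0,3):0^3=3 (1,2):1^2=3 (0,2):0^2=2 (1,1):1^1=0 -> mex({0, 2, 3}) = 1
G(5): splits (0,4):0^1=1 (1,3):1^3=2 (2,2):2^2=0 (0,3):0^3=3 (1,2):1^2=3 -> mex({0, 1, 2, 3}) = 4
G(6) = mex({0, 1, 2, 4}) = 3
G(7) = mex({0, 1, 3, 4, 5}) = 2
G(8) = mex({0, 2, 3, 5, 6}) = 1
G(9) = mex({0, 1, 2, 3, 6, 7}) = 4
G(10) = mex({0, 1, 3, 4, 5, 7}) = 2
G(11) = mex({0, 1, 2, 3, 4, 5}) = 6
G(12) = mex({0, 1, 2, 3, 5, 6, 7}) = 4
G(13) = mex({0, 2, 3, 4, 6, 7}) = 1
G(14) = mex({0, 1, 4, 5, 6, 7}) = 2
G(15) = mex({0, 1, 2, 3, 4, 5, 6}) = 7
G(16) = mex({0, 2, 3, 5, 6, 7}) = 1
G(17) = mex({0, 1, 2, 3, 5, 6, 7}) = 4
G(18) = mex({0, 1, 2, 4, 5, 6}) = 3
G(19) = mex({0, 1, 3, 4, 5, 7}) = 2
G(20) = mex({0, 2, 3, 4, 5, 6, 7}) = 1
G(21) = mex({0, 1, 2, 3, 5, 6, 7}) = 4
G(22) = mex({0, 1, 2, 3, 4, 5, 7}) = 6
G(23) = mex({0, 1, 2, 3, 4, 5, 6}) = 7
G(24) = mex({0, 1, 2, 3, 5, 6, 7}) = 4
G(25) = mex({0, 2, 3, 4, 6, 7}) = 1
G(26) = mex({0, 1, 3, 4, 5, 6, 7}) = 2
Therefore G(26) = 2.

2


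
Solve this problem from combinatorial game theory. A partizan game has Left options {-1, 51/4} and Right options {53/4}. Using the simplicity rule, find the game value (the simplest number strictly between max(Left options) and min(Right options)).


Left options: {-1, 51/4}, max = 51/4
Right options: {53/4}, min = 53/4
All options are numbers and max(Left) < min(Right), so by the simplicity theorem the value is the simplest (earliest-born) number strictly between 51/4 and 53/4.
The only integer strictly between 51/4 and 53/4 is 13.
No non-integer in the interval can be simpler: if x is a non-integer in the interval, then floor(x) or ceil(x) also lies in the interval (the interval contains an integer), and both are proper prefixes of x's sign expansion, i.e. born earlier. So the game value is 13.
Game value = 13

13
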